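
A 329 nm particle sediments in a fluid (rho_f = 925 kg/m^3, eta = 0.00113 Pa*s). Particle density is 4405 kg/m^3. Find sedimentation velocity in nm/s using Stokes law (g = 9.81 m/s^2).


Radius R = 329/2 nm = 1.645e-07 m
Density difference = 4405 - 925 = 3480 kg/m^3
v = 2 * R^2 * (rho_p - rho_f) * g / (9 * eta)
v = 2 * (1.645e-07)^2 * 3480 * 9.81 / (9 * 0.00113)
v = 1.81672e-07 m/s = 181.6725 nm/s

181.6725


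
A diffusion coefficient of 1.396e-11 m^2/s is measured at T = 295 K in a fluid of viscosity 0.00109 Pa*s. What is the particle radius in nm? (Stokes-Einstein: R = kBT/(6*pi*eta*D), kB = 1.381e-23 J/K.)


Stokes-Einstein: R = kB*T / (6*pi*eta*D)
R = 1.381e-23 * 295 / (6 * pi * 0.00109 * 1.396e-11)
R = 1.42037e-08 m = 14.2 nm

14.2


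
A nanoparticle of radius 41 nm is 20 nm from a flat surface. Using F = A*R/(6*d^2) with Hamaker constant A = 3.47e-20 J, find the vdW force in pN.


Convert to SI: R = 41 nm = 4.1e-08 m, d = 20 nm = 2e-08 m
F = A * R / (6 * d^2)
F = 3.47e-20 * 4.1e-08 / (6 * (2e-08)^2)
F = 5.92792e-13 N = 0.593 pN

0.593


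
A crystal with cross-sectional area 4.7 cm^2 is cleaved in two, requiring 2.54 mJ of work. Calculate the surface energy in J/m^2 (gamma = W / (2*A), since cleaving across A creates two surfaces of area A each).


Convert: A = 4.7 cm^2 = 0.00047 m^2, W = 2.54 mJ = 0.00254 J
Cleaving exposes two faces of area A, so total new surface = 2*A and gamma = W / (2*A)
gamma = 0.00254 / (2 * 0.00047)
gamma = 2.702 J/m^2

2.702


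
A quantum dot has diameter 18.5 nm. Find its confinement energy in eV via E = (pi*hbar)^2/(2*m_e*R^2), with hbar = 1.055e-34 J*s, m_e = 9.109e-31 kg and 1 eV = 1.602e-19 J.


Radius R = 18.5/2 = 9.25 nm = 9.25e-09 m
E = (pi * 1.055e-34)^2 / (2 * 9.109e-31 * (9.25e-09)^2)
E(J) = 7.04726e-22
E = E(J) / 1.602e-19 = 0.0044 eV

0.0044


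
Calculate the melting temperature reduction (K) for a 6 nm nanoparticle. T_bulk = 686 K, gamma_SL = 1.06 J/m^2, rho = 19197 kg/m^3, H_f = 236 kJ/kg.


Radius R = 6/2 = 3 nm = 3e-09 m
Convert H_f = 236 kJ/kg = 236000 J/kg
dT = 2 * gamma_SL * T_bulk / (rho * H_f * R)
dT = 2 * 1.06 * 686 / (19197 * 236000 * 3e-09)
dT = 107.0 K

107.0


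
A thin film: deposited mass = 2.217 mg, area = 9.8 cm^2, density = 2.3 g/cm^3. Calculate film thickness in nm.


Convert: m = 2.217 mg = 2.2170e-06 kg, A = 9.8 cm^2 = 9.8000e-04 m^2, rho = 2.3 g/cm^3 = 2300 kg/m^3
t = m / (A * rho)
t = 2.2170e-06 / (9.8000e-04 * 2300)
t = 9.8358e-07 m = 983.6 nm

983.6


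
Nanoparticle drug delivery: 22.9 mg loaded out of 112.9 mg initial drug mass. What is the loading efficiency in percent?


Drug loading efficiency = (drug loaded / drug initial) * 100
DLE = 22.9 / 112.9 * 100
DLE = 0.2028 * 100
DLE = 20.28%

20.28


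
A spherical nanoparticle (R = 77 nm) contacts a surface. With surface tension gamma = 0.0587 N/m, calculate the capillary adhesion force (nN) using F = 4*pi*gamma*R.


Convert radius: R = 77 nm = 7.7e-08 m
F = 4 * pi * gamma * R
F = 4 * pi * 0.0587 * 7.7e-08
F = 5.67987e-08 N = 56.7987 nN

56.7987


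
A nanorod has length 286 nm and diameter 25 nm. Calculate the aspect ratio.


Aspect ratio AR = length / diameter
AR = 286 / 25
AR = 11.44

11.44


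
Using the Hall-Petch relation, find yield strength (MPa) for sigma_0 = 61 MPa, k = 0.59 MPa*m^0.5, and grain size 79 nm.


d = 79 nm = 7.9e-08 m
sqrt(d) = 0.0002810694
Hall-Petch contribution = k / sqrt(d) = 0.59 / 0.0002810694 = 2099.1 MPa
sigma = sigma_0 + k/sqrt(d) = 61 + 2099.1 = 2160.1 MPa

2160.1


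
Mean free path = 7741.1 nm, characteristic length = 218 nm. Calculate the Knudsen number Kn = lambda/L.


Knudsen number Kn = lambda / L
Kn = 7741.1 / 218
Kn = 35.5096

35.5096


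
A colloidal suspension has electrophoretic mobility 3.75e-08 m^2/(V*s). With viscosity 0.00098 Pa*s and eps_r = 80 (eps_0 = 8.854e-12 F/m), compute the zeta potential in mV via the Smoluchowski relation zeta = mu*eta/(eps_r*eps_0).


Smoluchowski equation: zeta = mu * eta / (eps_r * eps_0)
zeta = 3.75e-08 * 0.00098 / (80 * 8.854e-12)
zeta = 0.051883 V = 51.88 mV

51.88


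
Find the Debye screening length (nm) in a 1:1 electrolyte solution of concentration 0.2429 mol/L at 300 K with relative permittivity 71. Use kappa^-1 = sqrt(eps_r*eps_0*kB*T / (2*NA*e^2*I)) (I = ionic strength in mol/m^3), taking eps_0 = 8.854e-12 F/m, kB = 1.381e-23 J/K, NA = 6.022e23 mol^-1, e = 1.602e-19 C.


Ionic strength I = 0.2429 * 1^2 * 1000 = 242.9 mol/m^3
kappa^-1 = sqrt(71 * 8.854e-12 * 1.381e-23 * 300 / (2 * 6.022e23 * (1.602e-19)^2 * 242.9))
kappa^-1 = 0.589 nm

0.589


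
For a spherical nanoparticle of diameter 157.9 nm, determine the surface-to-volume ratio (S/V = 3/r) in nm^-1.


Radius r = 157.9/2 = 78.95 nm
S/V = 3 / r = 3 / 78.95
S/V = 0.038 nm^-1

0.038


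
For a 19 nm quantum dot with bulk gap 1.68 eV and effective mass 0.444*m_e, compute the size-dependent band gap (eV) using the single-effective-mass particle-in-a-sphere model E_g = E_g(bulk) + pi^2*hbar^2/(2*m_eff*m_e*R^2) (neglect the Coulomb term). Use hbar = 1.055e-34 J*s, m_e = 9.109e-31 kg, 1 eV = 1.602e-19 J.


Radius R = 19/2 nm = 9.5e-09 m
Confinement energy dE = pi^2 * hbar^2 / (2 * m_eff * m_e * R^2)
dE = pi^2 * (1.055e-34)^2 / (2 * 0.444 * 9.109e-31 * (9.5e-09)^2) J, divided by 1.602e-19 J/eV
dE = 0.0094 eV
Total band gap = E_g(bulk) + dE = 1.68 + 0.0094 = 1.6894 eV

1.6894


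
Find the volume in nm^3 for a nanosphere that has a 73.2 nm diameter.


Radius r = 73.2/2 = 36.6 nm
Volume V = (4/3) * pi * r^3
V = (4/3) * pi * (36.6)^3
V = 205367.57 nm^3

205367.57


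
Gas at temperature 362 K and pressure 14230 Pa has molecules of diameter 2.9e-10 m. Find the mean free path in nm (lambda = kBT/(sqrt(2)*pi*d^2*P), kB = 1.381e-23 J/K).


Mean free path: lambda = kB*T / (sqrt(2) * pi * d^2 * P)
lambda = 1.381e-23 * 362 / (sqrt(2) * pi * (2.9e-10)^2 * 14230)
lambda = 9.40235e-07 m
lambda = 940.24 nm

940.24


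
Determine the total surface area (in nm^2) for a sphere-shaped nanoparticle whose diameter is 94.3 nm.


Radius r = 94.3/2 = 47.15 nm
Surface area SA = 4 * pi * r^2
SA = 4 * pi * (47.15)^2
SA = 27936.58 nm^2

27936.58


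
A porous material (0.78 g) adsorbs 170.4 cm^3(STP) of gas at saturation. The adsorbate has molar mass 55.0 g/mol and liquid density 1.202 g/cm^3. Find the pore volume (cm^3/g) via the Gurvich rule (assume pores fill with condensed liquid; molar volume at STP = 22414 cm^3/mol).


Moles adsorbed n = V_ads / 22414 = 170.4 / 22414 = 7.602391e-03 mol
Liquid volume V_liq = n * M / rho_liq = 7.602391e-03 * 55.0 / 1.202 = 0.34786 cm^3
Specific pore volume V_pore = V_liq / m_sample = 0.34786 / 0.78
V_pore = 0.446 cm^3/g

0.446


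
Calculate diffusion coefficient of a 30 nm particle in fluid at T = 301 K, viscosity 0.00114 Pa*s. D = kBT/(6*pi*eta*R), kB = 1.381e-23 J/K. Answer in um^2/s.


Radius R = 30/2 = 15 nm = 1.5e-08 m
D = kB*T / (6*pi*eta*R)
D = 1.381e-23 * 301 / (6 * pi * 0.00114 * 1.5e-08)
D = 1.28962e-11 m^2/s = 12.896 um^2/s

12.896


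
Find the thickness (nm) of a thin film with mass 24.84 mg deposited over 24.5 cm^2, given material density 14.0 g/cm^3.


Convert: m = 24.84 mg = 2.4840e-05 kg, A = 24.5 cm^2 = 2.4500e-03 m^2, rho = 14.0 g/cm^3 = 14000 kg/m^3
t = m / (A * rho)
t = 2.4840e-05 / (2.4500e-03 * 14000)
t = 7.2420e-07 m = 724.2 nm

724.2


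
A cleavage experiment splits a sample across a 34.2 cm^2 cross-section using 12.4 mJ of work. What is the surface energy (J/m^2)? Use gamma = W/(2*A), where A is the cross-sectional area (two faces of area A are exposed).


Convert: A = 34.2 cm^2 = 0.00342 m^2, W = 12.4 mJ = 0.0124 J
Cleaving exposes two faces of area A, so total new surface = 2*A and gamma = W / (2*A)
gamma = 0.0124 / (2 * 0.00342)
gamma = 1.813 J/m^2

1.813


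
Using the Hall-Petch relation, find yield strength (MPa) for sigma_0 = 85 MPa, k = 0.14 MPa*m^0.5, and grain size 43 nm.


d = 43 nm = 4.3e-08 m
sqrt(d) = 0.0002073644
Hall-Petch contribution = k / sqrt(d) = 0.14 / 0.0002073644 = 675.1 MPa
sigma = sigma_0 + k/sqrt(d) = 85 + 675.1 = 760.1 MPa

760.1


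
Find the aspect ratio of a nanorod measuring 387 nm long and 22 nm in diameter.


Aspect ratio AR = length / diameter
AR = 387 / 22
AR = 17.59

17.59


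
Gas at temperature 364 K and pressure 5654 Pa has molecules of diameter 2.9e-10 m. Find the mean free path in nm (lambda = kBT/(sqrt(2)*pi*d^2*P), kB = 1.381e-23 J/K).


Mean free path: lambda = kB*T / (sqrt(2) * pi * d^2 * P)
lambda = 1.381e-23 * 364 / (sqrt(2) * pi * (2.9e-10)^2 * 5654)
lambda = 2.37946e-06 m
lambda = 2379.46 nm

2379.46


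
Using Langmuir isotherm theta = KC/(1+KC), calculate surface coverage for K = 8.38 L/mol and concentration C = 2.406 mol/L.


Langmuir isotherm: theta = K*C / (1 + K*C)
K*C = 8.38 * 2.406 = 20.16228
theta = 20.16228 / (1 + 20.16228) = 20.16228 / 21.16228
theta = 0.9527

0.9527


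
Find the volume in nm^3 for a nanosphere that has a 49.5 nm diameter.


Radius r = 49.5/2 = 24.75 nm
Volume V = (4/3) * pi * r^3
V = (4/3) * pi * (24.75)^3
V = 63505.92 nm^3

63505.92


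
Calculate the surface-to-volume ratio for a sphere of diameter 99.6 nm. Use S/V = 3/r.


Radius r = 99.6/2 = 49.8 nm
S/V = 3 / r = 3 / 49.8
S/V = 0.0602 nm^-1

0.0602


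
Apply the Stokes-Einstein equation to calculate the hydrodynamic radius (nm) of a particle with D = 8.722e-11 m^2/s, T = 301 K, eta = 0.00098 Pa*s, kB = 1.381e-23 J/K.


Stokes-Einstein: R = kB*T / (6*pi*eta*D)
R = 1.381e-23 * 301 / (6 * pi * 0.00098 * 8.722e-11)
R = 2.57998e-09 m = 2.58 nm

2.58


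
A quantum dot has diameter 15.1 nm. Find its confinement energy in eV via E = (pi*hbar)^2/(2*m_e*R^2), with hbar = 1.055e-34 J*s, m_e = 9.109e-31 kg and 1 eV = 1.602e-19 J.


Radius R = 15.1/2 = 7.55 nm = 7.55e-09 m
E = (pi * 1.055e-34)^2 / (2 * 9.109e-31 * (7.55e-09)^2)
E(J) = 1.05782e-21
E = E(J) / 1.602e-19 = 0.0066 eV

0.0066


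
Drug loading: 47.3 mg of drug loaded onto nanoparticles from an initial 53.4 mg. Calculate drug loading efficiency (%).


Drug loading efficiency = (drug loaded / drug initial) * 100
DLE = 47.3 / 53.4 * 100
DLE = 0.8858 * 100
DLE = 88.58%

88.58


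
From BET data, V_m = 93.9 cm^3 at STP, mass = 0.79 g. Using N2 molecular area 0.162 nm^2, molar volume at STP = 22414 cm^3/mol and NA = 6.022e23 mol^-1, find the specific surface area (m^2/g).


Number of moles in monolayer = V_m / 22414 = 93.9 / 22414 = 0.00418935
Number of molecules = moles * NA = 0.00418935 * 6.022e23
SA = molecules * sigma / mass
SA = (93.9 / 22414) * 6.022e23 * 0.162e-18 / 0.79
SA = 517.3 m^2/g

517.3


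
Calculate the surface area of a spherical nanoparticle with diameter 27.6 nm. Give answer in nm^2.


Radius r = 27.6/2 = 13.8 nm
Surface area SA = 4 * pi * r^2
SA = 4 * pi * (13.8)^2
SA = 2393.14 nm^2

2393.14


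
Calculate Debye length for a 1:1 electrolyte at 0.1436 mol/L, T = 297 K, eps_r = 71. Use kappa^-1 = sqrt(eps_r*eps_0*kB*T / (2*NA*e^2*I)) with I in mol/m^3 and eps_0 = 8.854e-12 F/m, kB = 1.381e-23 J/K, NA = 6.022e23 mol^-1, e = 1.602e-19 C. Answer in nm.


Ionic strength I = 0.1436 * 1^2 * 1000 = 143.6 mol/m^3
kappa^-1 = sqrt(71 * 8.854e-12 * 1.381e-23 * 297 / (2 * 6.022e23 * (1.602e-19)^2 * 143.6))
kappa^-1 = 0.762 nm

0.762


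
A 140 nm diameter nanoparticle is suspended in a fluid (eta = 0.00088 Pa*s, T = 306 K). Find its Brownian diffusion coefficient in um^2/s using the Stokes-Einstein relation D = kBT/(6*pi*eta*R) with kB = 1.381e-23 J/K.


Radius R = 140/2 = 70 nm = 7e-08 m
D = kB*T / (6*pi*eta*R)
D = 1.381e-23 * 306 / (6 * pi * 0.00088 * 7e-08)
D = 3.63943e-12 m^2/s = 3.639 um^2/s

3.639


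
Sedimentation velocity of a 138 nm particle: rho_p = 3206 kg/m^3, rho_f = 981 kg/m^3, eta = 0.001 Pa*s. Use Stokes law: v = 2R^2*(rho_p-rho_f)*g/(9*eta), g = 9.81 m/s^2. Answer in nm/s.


Radius R = 138/2 nm = 6.9e-08 m
Density difference = 3206 - 981 = 2225 kg/m^3
v = 2 * R^2 * (rho_p - rho_f) * g / (9 * eta)
v = 2 * (6.9e-08)^2 * 2225 * 9.81 / (9 * 0.001)
v = 2.30932e-08 m/s = 23.0932 nm/s

23.0932


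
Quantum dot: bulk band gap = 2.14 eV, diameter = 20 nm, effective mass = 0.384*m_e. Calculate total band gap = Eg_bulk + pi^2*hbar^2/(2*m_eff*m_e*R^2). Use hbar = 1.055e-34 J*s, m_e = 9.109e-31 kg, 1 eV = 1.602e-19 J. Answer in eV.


Radius R = 20/2 nm = 1e-08 m
Confinement energy dE = pi^2 * hbar^2 / (2 * m_eff * m_e * R^2)
dE = pi^2 * (1.055e-34)^2 / (2 * 0.384 * 9.109e-31 * (1e-08)^2) J, divided by 1.602e-19 J/eV
dE = 0.0098 eV
Total band gap = E_g(bulk) + dE = 2.14 + 0.0098 = 2.1498 eV

2.1498


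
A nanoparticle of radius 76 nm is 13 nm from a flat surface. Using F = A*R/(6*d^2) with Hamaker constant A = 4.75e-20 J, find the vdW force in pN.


Convert to SI: R = 76 nm = 7.6e-08 m, d = 13 nm = 1.3e-08 m
F = A * R / (6 * d^2)
F = 4.75e-20 * 7.6e-08 / (6 * (1.3e-08)^2)
F = 3.56016e-12 N = 3.56 pN

3.56


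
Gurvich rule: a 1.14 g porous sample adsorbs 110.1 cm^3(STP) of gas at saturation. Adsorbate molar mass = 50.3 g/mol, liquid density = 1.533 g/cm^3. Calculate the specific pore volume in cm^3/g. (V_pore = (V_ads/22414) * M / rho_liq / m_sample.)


Moles adsorbed n = V_ads / 22414 = 110.1 / 22414 = 4.912109e-03 mol
Liquid volume V_liq = n * M / rho_liq = 4.912109e-03 * 50.3 / 1.533 = 0.16117 cm^3
Specific pore volume V_pore = V_liq / m_sample = 0.16117 / 1.14
V_pore = 0.1414 cm^3/g

0.1414


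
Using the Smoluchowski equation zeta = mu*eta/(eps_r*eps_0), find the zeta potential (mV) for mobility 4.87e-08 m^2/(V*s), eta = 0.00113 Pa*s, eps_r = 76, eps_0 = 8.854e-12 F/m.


Smoluchowski equation: zeta = mu * eta / (eps_r * eps_0)
zeta = 4.87e-08 * 0.00113 / (76 * 8.854e-12)
zeta = 0.081781 V = 81.78 mV

81.78


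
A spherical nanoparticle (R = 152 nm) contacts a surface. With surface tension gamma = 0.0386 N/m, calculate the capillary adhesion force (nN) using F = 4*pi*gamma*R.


Convert radius: R = 152 nm = 1.52e-07 m
F = 4 * pi * gamma * R
F = 4 * pi * 0.0386 * 1.52e-07
F = 7.37294e-08 N = 73.7294 nN

73.7294


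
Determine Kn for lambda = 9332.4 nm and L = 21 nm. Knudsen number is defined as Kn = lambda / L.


Knudsen number Kn = lambda / L
Kn = 9332.4 / 21
Kn = 444.4

444.4


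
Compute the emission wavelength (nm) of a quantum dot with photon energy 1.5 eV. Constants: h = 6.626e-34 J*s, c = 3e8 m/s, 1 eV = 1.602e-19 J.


Convert energy: E = 1.5 eV = 1.5 * 1.602e-19 = 2.403e-19 J
lambda = h*c / E = 6.626e-34 * 3e8 / 2.403e-19
lambda = 8.27216e-07 m = 827.2 nm

827.2


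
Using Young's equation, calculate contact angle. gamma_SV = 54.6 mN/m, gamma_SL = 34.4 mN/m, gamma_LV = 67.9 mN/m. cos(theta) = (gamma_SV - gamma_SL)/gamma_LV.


cos(theta) = (gamma_SV - gamma_SL) / gamma_LV
cos(theta) = (54.6 - 34.4) / 67.9
cos(theta) = 0.297496
theta = arccos(0.297496) = 72.69 degrees

72.69


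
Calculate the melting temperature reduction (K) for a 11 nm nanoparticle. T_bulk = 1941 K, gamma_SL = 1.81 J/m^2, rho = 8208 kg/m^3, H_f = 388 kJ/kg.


Radius R = 11/2 = 5.5 nm = 5.5e-09 m
Convert H_f = 388 kJ/kg = 388000 J/kg
dT = 2 * gamma_SL * T_bulk / (rho * H_f * R)
dT = 2 * 1.81 * 1941 / (8208 * 388000 * 5.5e-09)
dT = 401.1 K

401.1


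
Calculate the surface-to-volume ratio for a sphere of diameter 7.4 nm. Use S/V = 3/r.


Radius r = 7.4/2 = 3.7 nm
S/V = 3 / r = 3 / 3.7
S/V = 0.8108 nm^-1

0.8108


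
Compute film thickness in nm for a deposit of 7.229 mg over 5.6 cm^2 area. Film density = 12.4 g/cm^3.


Convert: m = 7.229 mg = 7.2290e-06 kg, A = 5.6 cm^2 = 5.6000e-04 m^2, rho = 12.4 g/cm^3 = 12400 kg/m^3
t = m / (A * rho)
t = 7.2290e-06 / (5.6000e-04 * 12400)
t = 1.0410e-06 m = 1041.0 nm

1041.0


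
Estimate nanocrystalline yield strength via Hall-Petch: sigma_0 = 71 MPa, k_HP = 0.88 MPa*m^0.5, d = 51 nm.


d = 51 nm = 5.1e-08 m
sqrt(d) = 0.0002258318
Hall-Petch contribution = k / sqrt(d) = 0.88 / 0.0002258318 = 3896.7 MPa
sigma = sigma_0 + k/sqrt(d) = 71 + 3896.7 = 3967.7 MPa

3967.7


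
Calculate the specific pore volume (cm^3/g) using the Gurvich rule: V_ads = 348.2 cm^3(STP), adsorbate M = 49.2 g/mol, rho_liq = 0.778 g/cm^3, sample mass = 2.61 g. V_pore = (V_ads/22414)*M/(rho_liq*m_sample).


Moles adsorbed n = V_ads / 22414 = 348.2 / 22414 = 1.553493e-02 mol
Liquid volume V_liq = n * M / rho_liq = 1.553493e-02 * 49.2 / 0.778 = 0.98241 cm^3
Specific pore volume V_pore = V_liq / m_sample = 0.98241 / 2.61
V_pore = 0.3764 cm^3/g

0.3764


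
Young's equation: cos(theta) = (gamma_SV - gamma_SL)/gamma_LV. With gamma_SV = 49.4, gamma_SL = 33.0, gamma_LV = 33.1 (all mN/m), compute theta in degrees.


cos(theta) = (gamma_SV - gamma_SL) / gamma_LV
cos(theta) = (49.4 - 33.0) / 33.1
cos(theta) = 0.495468
theta = arccos(0.495468) = 60.3 degrees

60.3


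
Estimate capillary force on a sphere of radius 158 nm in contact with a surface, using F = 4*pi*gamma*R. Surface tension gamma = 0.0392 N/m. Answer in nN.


Convert radius: R = 158 nm = 1.58e-07 m
F = 4 * pi * gamma * R
F = 4 * pi * 0.0392 * 1.58e-07
F = 7.78311e-08 N = 77.8311 nN

77.8311


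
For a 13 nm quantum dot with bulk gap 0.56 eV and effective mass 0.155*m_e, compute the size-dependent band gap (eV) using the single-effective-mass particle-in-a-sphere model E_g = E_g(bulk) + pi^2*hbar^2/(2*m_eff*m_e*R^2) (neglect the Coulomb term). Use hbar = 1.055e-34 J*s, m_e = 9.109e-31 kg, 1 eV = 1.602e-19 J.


Radius R = 13/2 nm = 6.5e-09 m
Confinement energy dE = pi^2 * hbar^2 / (2 * m_eff * m_e * R^2)
dE = pi^2 * (1.055e-34)^2 / (2 * 0.155 * 9.109e-31 * (6.5e-09)^2) J, divided by 1.602e-19 J/eV
dE = 0.0575 eV
Total band gap = E_g(bulk) + dE = 0.56 + 0.0575 = 0.6175 eV

0.6175


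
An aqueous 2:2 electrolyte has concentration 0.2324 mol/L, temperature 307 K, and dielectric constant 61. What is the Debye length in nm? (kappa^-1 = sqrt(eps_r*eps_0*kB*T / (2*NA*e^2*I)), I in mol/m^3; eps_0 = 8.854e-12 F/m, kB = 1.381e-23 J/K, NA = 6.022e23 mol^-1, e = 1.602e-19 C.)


Ionic strength I = 0.2324 * 2^2 * 1000 = 929.6 mol/m^3
kappa^-1 = sqrt(61 * 8.854e-12 * 1.381e-23 * 307 / (2 * 6.022e23 * (1.602e-19)^2 * 929.6))
kappa^-1 = 0.282 nm

0.282


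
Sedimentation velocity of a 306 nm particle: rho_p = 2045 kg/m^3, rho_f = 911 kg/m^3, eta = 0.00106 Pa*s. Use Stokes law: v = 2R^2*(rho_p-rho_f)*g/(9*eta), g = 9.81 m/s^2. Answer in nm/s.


Radius R = 306/2 nm = 1.53e-07 m
Density difference = 2045 - 911 = 1134 kg/m^3
v = 2 * R^2 * (rho_p - rho_f) * g / (9 * eta)
v = 2 * (1.53e-07)^2 * 1134 * 9.81 / (9 * 0.00106)
v = 5.45942e-08 m/s = 54.5942 nm/s

54.5942


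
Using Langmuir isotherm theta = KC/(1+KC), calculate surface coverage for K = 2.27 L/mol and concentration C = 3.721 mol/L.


Langmuir isotherm: theta = K*C / (1 + K*C)
K*C = 2.27 * 3.721 = 8.44667
theta = 8.44667 / (1 + 8.44667) = 8.44667 / 9.44667
theta = 0.8941

0.8941


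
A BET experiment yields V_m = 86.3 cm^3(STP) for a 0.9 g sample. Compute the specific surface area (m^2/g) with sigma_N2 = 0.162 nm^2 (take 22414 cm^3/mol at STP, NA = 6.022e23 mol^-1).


Number of moles in monolayer = V_m / 22414 = 86.3 / 22414 = 0.00385027
Number of molecules = moles * NA = 0.00385027 * 6.022e23
SA = molecules * sigma / mass
SA = (86.3 / 22414) * 6.022e23 * 0.162e-18 / 0.9
SA = 417.4 m^2/g

417.4


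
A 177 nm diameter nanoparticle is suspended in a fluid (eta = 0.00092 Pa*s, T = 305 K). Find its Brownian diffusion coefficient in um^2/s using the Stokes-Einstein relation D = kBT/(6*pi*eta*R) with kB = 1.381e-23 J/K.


Radius R = 177/2 = 88.5 nm = 8.85e-08 m
D = kB*T / (6*pi*eta*R)
D = 1.381e-23 * 305 / (6 * pi * 0.00092 * 8.85e-08)
D = 2.74449e-12 m^2/s = 2.744 um^2/s

2.744


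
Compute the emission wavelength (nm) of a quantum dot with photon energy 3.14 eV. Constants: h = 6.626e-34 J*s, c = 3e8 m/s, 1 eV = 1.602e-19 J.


Convert energy: E = 3.14 eV = 3.14 * 1.602e-19 = 5.03028e-19 J
lambda = h*c / E = 6.626e-34 * 3e8 / 5.03028e-19
lambda = 3.95167e-07 m = 395.2 nm

395.2


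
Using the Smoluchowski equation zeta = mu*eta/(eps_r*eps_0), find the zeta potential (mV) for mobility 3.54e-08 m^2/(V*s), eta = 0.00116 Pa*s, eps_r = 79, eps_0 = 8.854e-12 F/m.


Smoluchowski equation: zeta = mu * eta / (eps_r * eps_0)
zeta = 3.54e-08 * 0.00116 / (79 * 8.854e-12)
zeta = 0.058708 V = 58.71 mV

58.71


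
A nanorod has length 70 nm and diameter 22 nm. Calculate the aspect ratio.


Aspect ratio AR = length / diameter
AR = 70 / 22
AR = 3.18

3.18


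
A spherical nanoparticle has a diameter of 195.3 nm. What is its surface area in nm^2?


Radius r = 195.3/2 = 97.65 nm
Surface area SA = 4 * pi * r^2
SA = 4 * pi * (97.65)^2
SA = 119826.91 nm^2

119826.91


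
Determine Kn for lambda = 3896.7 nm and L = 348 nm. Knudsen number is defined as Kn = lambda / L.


Knudsen number Kn = lambda / L
Kn = 3896.7 / 348
Kn = 11.1974

11.1974


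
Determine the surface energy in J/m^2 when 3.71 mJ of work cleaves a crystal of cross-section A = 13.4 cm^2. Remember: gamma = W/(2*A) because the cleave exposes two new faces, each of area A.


Convert: A = 13.4 cm^2 = 0.00134 m^2, W = 3.71 mJ = 0.00371 J
Cleaving exposes two faces of area A, so total new surface = 2*A and gamma = W / (2*A)
gamma = 0.00371 / (2 * 0.00134)
gamma = 1.384 J/m^2

1.384


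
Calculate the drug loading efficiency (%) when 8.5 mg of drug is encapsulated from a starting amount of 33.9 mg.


Drug loading efficiency = (drug loaded / drug initial) * 100
DLE = 8.5 / 33.9 * 100
DLE = 0.2507 * 100
DLE = 25.07%

25.07


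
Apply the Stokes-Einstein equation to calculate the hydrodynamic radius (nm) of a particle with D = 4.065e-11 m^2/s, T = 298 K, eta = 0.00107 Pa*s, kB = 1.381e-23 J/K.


Stokes-Einstein: R = kB*T / (6*pi*eta*D)
R = 1.381e-23 * 298 / (6 * pi * 0.00107 * 4.065e-11)
R = 5.01955e-09 m = 5.02 nm

5.02


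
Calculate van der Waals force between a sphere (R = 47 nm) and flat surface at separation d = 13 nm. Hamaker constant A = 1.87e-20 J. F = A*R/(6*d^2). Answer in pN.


Convert to SI: R = 47 nm = 4.7e-08 m, d = 13 nm = 1.3e-08 m
F = A * R / (6 * d^2)
F = 1.87e-20 * 4.7e-08 / (6 * (1.3e-08)^2)
F = 8.66765e-13 N = 0.867 pN

0.867


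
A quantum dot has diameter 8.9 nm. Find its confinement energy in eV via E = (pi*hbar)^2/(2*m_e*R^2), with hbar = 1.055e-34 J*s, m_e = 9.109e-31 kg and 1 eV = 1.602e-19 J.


Radius R = 8.9/2 = 4.45 nm = 4.45e-09 m
E = (pi * 1.055e-34)^2 / (2 * 9.109e-31 * (4.45e-09)^2)
E(J) = 3.04498e-21
E = E(J) / 1.602e-19 = 0.019 eV

0.019


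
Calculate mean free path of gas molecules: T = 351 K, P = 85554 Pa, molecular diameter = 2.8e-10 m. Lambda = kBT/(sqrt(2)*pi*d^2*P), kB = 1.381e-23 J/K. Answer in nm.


Mean free path: lambda = kB*T / (sqrt(2) * pi * d^2 * P)
lambda = 1.381e-23 * 351 / (sqrt(2) * pi * (2.8e-10)^2 * 85554)
lambda = 1.6266e-07 m
lambda = 162.66 nm

162.66


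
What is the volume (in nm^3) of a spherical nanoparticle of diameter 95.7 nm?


Radius r = 95.7/2 = 47.85 nm
Volume V = (4/3) * pi * r^3
V = (4/3) * pi * (47.85)^3
V = 458917.31 nm^3

458917.31


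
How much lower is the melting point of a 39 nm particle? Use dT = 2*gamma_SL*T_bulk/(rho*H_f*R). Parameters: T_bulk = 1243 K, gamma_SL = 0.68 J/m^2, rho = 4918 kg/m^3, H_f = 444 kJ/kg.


Radius R = 39/2 = 19.5 nm = 1.95e-08 m
Convert H_f = 444 kJ/kg = 444000 J/kg
dT = 2 * gamma_SL * T_bulk / (rho * H_f * R)
dT = 2 * 0.68 * 1243 / (4918 * 444000 * 1.95e-08)
dT = 39.7 K

39.7


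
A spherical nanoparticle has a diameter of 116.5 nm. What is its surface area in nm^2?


Radius r = 116.5/2 = 58.25 nm
Surface area SA = 4 * pi * r^2
SA = 4 * pi * (58.25)^2
SA = 42638.48 nm^2

42638.48


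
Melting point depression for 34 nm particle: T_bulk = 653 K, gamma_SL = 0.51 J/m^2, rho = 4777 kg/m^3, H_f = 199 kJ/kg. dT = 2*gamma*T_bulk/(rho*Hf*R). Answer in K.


Radius R = 34/2 = 17 nm = 1.7e-08 m
Convert H_f = 199 kJ/kg = 199000 J/kg
dT = 2 * gamma_SL * T_bulk / (rho * H_f * R)
dT = 2 * 0.51 * 653 / (4777 * 199000 * 1.7e-08)
dT = 41.2 K

41.2


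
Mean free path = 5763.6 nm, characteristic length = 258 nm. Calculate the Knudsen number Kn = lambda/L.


Knudsen number Kn = lambda / L
Kn = 5763.6 / 258
Kn = 22.3395

22.3395


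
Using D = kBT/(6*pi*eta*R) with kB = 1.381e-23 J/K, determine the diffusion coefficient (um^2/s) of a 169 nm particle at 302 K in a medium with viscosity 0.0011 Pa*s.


Radius R = 169/2 = 84.5 nm = 8.45e-08 m
D = kB*T / (6*pi*eta*R)
D = 1.381e-23 * 302 / (6 * pi * 0.0011 * 8.45e-08)
D = 2.3804e-12 m^2/s = 2.38 um^2/s

2.38


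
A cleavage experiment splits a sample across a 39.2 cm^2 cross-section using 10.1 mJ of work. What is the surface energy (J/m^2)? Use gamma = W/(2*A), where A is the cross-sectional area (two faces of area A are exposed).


Convert: A = 39.2 cm^2 = 0.00392 m^2, W = 10.1 mJ = 0.0101 J
Cleaving exposes two faces of area A, so total new surface = 2*A and gamma = W / (2*A)
gamma = 0.0101 / (2 * 0.00392)
gamma = 1.288 J/m^2

1.288


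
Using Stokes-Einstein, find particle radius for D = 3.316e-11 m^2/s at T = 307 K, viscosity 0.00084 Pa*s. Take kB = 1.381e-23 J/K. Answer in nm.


Stokes-Einstein: R = kB*T / (6*pi*eta*D)
R = 1.381e-23 * 307 / (6 * pi * 0.00084 * 3.316e-11)
R = 8.0749e-09 m = 8.07 nm

8.07


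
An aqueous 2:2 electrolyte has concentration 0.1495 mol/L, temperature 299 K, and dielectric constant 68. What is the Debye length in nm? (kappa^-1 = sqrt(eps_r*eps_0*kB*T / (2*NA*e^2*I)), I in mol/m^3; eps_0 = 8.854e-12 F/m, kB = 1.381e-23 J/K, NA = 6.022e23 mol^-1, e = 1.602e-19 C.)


Ionic strength I = 0.1495 * 2^2 * 1000 = 598 mol/m^3
kappa^-1 = sqrt(68 * 8.854e-12 * 1.381e-23 * 299 / (2 * 6.022e23 * (1.602e-19)^2 * 598))
kappa^-1 = 0.367 nm

0.367


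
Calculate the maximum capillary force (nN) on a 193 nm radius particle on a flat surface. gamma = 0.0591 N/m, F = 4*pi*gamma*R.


Convert radius: R = 193 nm = 1.93e-07 m
F = 4 * pi * gamma * R
F = 4 * pi * 0.0591 * 1.93e-07
F = 1.43336e-07 N = 143.3358 nN

143.3358


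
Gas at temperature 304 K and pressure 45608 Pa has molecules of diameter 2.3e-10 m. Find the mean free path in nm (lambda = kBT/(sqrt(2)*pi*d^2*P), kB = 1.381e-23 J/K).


Mean free path: lambda = kB*T / (sqrt(2) * pi * d^2 * P)
lambda = 1.381e-23 * 304 / (sqrt(2) * pi * (2.3e-10)^2 * 45608)
lambda = 3.91657e-07 m
lambda = 391.66 nm

391.66


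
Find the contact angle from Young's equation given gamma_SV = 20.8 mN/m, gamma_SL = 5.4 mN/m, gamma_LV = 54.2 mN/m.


cos(theta) = (gamma_SV - gamma_SL) / gamma_LV
cos(theta) = (20.8 - 5.4) / 54.2
cos(theta) = 0.284133
theta = arccos(0.284133) = 73.49 degrees

73.49


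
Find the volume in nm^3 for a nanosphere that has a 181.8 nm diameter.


Radius r = 181.8/2 = 90.9 nm
Volume V = (4/3) * pi * r^3
V = (4/3) * pi * (90.9)^3
V = 3146156.04 nm^3

3146156.04


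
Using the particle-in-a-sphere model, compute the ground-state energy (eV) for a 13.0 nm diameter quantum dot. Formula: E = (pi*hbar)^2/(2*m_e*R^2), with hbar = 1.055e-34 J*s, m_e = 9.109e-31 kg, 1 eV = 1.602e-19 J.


Radius R = 13.0/2 = 6.5 nm = 6.5e-09 m
E = (pi * 1.055e-34)^2 / (2 * 9.109e-31 * (6.5e-09)^2)
E(J) = 1.42718e-21
E = E(J) / 1.602e-19 = 0.0089 eV

0.0089


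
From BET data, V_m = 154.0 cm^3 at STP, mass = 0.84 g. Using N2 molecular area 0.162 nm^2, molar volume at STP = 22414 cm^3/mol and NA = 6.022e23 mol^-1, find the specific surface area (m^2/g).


Number of moles in monolayer = V_m / 22414 = 154.0 / 22414 = 0.00687071
Number of molecules = moles * NA = 0.00687071 * 6.022e23
SA = molecules * sigma / mass
SA = (154.0 / 22414) * 6.022e23 * 0.162e-18 / 0.84
SA = 798.0 m^2/g

798.0


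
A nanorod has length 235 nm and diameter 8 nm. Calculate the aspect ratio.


Aspect ratio AR = length / diameter
AR = 235 / 8
AR = 29.38

29.38


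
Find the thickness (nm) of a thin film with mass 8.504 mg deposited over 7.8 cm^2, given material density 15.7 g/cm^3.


Convert: m = 8.504 mg = 8.5040e-06 kg, A = 7.8 cm^2 = 7.8000e-04 m^2, rho = 15.7 g/cm^3 = 15700 kg/m^3
t = m / (A * rho)
t = 8.5040e-06 / (7.8000e-04 * 15700)
t = 6.9443e-07 m = 694.4 nm

694.4


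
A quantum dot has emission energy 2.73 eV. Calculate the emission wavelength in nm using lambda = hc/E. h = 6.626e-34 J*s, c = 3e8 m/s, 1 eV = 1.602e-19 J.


Convert energy: E = 2.73 eV = 2.73 * 1.602e-19 = 4.37346e-19 J
lambda = h*c / E = 6.626e-34 * 3e8 / 4.37346e-19
lambda = 4.54514e-07 m = 454.5 nm

454.5


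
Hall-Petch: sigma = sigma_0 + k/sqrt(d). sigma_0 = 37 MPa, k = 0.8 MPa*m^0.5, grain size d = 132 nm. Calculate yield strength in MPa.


d = 132 nm = 1.32e-07 m
sqrt(d) = 0.000363318
Hall-Petch contribution = k / sqrt(d) = 0.8 / 0.000363318 = 2201.9 MPa
sigma = sigma_0 + k/sqrt(d) = 37 + 2201.9 = 2238.9 MPa

2238.9


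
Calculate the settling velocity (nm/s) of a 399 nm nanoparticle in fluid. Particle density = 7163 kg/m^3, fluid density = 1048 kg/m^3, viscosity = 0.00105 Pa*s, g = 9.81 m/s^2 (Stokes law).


Radius R = 399/2 nm = 1.995e-07 m
Density difference = 7163 - 1048 = 6115 kg/m^3
v = 2 * R^2 * (rho_p - rho_f) * g / (9 * eta)
v = 2 * (1.995e-07)^2 * 6115 * 9.81 / (9 * 0.00105)
v = 5.053e-07 m/s = 505.3002 nm/s

505.3002


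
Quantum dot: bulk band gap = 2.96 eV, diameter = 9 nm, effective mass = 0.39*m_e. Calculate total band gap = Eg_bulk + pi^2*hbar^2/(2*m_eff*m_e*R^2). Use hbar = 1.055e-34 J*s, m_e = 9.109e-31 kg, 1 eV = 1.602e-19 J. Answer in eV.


Radius R = 9/2 nm = 4.5e-09 m
Confinement energy dE = pi^2 * hbar^2 / (2 * m_eff * m_e * R^2)
dE = pi^2 * (1.055e-34)^2 / (2 * 0.39 * 9.109e-31 * (4.5e-09)^2) J, divided by 1.602e-19 J/eV
dE = 0.0477 eV
Total band gap = E_g(bulk) + dE = 2.96 + 0.0477 = 3.0077 eV

3.0077


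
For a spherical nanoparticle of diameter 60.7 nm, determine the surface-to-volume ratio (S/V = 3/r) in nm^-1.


Radius r = 60.7/2 = 30.35 nm
S/V = 3 / r = 3 / 30.35
S/V = 0.0988 nm^-1

0.0988


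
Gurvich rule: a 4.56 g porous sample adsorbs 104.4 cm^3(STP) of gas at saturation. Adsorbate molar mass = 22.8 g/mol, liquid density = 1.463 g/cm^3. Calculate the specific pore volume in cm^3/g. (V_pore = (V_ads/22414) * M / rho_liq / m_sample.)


Moles adsorbed n = V_ads / 22414 = 104.4 / 22414 = 4.657803e-03 mol
Liquid volume V_liq = n * M / rho_liq = 4.657803e-03 * 22.8 / 1.463 = 0.07259 cm^3
Specific pore volume V_pore = V_liq / m_sample = 0.07259 / 4.56
V_pore = 0.0159 cm^3/g

0.0159


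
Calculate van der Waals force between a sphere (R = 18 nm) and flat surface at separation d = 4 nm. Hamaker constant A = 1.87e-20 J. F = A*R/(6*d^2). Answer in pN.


Convert to SI: R = 18 nm = 1.8e-08 m, d = 4 nm = 4e-09 m
F = A * R / (6 * d^2)
F = 1.87e-20 * 1.8e-08 / (6 * (4e-09)^2)
F = 3.50625e-12 N = 3.506 pN

3.506


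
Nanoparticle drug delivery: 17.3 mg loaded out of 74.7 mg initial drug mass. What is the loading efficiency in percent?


Drug loading efficiency = (drug loaded / drug initial) * 100
DLE = 17.3 / 74.7 * 100
DLE = 0.2316 * 100
DLE = 23.16%

23.16


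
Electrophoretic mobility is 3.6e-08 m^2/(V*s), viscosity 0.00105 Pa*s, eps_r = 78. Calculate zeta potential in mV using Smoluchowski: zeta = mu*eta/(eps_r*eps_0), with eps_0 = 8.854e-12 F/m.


Smoluchowski equation: zeta = mu * eta / (eps_r * eps_0)
zeta = 3.6e-08 * 0.00105 / (78 * 8.854e-12)
zeta = 0.054734 V = 54.73 mV

54.73


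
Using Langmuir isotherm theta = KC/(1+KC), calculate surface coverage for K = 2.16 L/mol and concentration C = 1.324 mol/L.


Langmuir isotherm: theta = K*C / (1 + K*C)
K*C = 2.16 * 1.324 = 2.85984
theta = 2.85984 / (1 + 2.85984) = 2.85984 / 3.85984
theta = 0.7409

0.7409


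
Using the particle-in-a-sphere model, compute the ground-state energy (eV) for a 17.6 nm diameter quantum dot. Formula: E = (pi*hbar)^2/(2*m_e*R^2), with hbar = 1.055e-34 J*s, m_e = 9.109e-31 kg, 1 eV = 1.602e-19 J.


Radius R = 17.6/2 = 8.8 nm = 8.8e-09 m
E = (pi * 1.055e-34)^2 / (2 * 9.109e-31 * (8.8e-09)^2)
E(J) = 7.78643e-22
E = E(J) / 1.602e-19 = 0.0049 eV

0.0049


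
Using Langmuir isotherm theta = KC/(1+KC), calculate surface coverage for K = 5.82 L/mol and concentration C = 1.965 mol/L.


Langmuir isotherm: theta = K*C / (1 + K*C)
K*C = 5.82 * 1.965 = 11.4363
theta = 11.4363 / (1 + 11.4363) = 11.4363 / 12.4363
theta = 0.9196

0.9196


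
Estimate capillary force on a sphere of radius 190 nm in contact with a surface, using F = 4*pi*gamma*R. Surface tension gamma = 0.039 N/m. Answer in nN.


Convert radius: R = 190 nm = 1.9e-07 m
F = 4 * pi * gamma * R
F = 4 * pi * 0.039 * 1.9e-07
F = 9.31168e-08 N = 93.1168 nN

93.1168


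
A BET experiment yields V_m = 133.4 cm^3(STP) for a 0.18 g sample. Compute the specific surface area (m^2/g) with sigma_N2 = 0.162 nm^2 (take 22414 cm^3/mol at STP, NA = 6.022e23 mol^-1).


Number of moles in monolayer = V_m / 22414 = 133.4 / 22414 = 0.00595164
Number of molecules = moles * NA = 0.00595164 * 6.022e23
SA = molecules * sigma / mass
SA = (133.4 / 22414) * 6.022e23 * 0.162e-18 / 0.18
SA = 3225.7 m^2/g

3225.7


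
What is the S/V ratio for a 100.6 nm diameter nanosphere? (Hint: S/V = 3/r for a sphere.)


Radius r = 100.6/2 = 50.3 nm
S/V = 3 / r = 3 / 50.3
S/V = 0.0596 nm^-1

0.0596


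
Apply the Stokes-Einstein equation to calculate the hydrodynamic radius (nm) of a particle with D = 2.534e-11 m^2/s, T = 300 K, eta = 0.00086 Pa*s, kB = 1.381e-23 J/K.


Stokes-Einstein: R = kB*T / (6*pi*eta*D)
R = 1.381e-23 * 300 / (6 * pi * 0.00086 * 2.534e-11)
R = 1.00858e-08 m = 10.09 nm

10.09


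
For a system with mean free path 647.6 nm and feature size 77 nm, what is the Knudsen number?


Knudsen number Kn = lambda / L
Kn = 647.6 / 77
Kn = 8.4104

8.4104


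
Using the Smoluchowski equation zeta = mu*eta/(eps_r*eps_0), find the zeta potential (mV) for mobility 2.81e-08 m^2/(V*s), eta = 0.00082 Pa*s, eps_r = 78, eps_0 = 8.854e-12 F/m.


Smoluchowski equation: zeta = mu * eta / (eps_r * eps_0)
zeta = 2.81e-08 * 0.00082 / (78 * 8.854e-12)
zeta = 0.033365 V = 33.36 mV

33.36


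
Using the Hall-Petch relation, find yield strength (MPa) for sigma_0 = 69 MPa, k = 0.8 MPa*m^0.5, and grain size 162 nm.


d = 162 nm = 1.62e-07 m
sqrt(d) = 0.0004024922
Hall-Petch contribution = k / sqrt(d) = 0.8 / 0.0004024922 = 1987.6 MPa
sigma = sigma_0 + k/sqrt(d) = 69 + 1987.6 = 2056.6 MPa

2056.6


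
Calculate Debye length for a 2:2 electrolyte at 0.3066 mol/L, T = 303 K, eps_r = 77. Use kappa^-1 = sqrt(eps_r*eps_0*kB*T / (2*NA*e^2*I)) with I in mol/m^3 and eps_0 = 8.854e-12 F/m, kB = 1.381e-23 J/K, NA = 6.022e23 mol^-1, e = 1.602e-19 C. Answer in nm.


Ionic strength I = 0.3066 * 2^2 * 1000 = 1226.4 mol/m^3
kappa^-1 = sqrt(77 * 8.854e-12 * 1.381e-23 * 303 / (2 * 6.022e23 * (1.602e-19)^2 * 1226.4))
kappa^-1 = 0.274 nm

0.274


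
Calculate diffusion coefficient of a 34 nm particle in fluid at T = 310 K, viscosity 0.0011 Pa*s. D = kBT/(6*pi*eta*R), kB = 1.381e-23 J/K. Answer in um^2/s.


Radius R = 34/2 = 17 nm = 1.7e-08 m
D = kB*T / (6*pi*eta*R)
D = 1.381e-23 * 310 / (6 * pi * 0.0011 * 1.7e-08)
D = 1.21454e-11 m^2/s = 12.145 um^2/s

12.145


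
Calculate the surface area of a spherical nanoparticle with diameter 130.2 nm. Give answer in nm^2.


Radius r = 130.2/2 = 65.1 nm
Surface area SA = 4 * pi * r^2
SA = 4 * pi * (65.1)^2
SA = 53256.4 nm^2

53256.4


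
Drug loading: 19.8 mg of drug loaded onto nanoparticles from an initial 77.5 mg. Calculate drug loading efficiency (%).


Drug loading efficiency = (drug loaded / drug initial) * 100
DLE = 19.8 / 77.5 * 100
DLE = 0.2555 * 100
DLE = 25.55%

25.55


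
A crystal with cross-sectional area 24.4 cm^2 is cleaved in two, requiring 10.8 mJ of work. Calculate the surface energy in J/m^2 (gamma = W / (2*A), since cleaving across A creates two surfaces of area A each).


Convert: A = 24.4 cm^2 = 0.00244 m^2, W = 10.8 mJ = 0.0108 J
Cleaving exposes two faces of area A, so total new surface = 2*A and gamma = W / (2*A)
gamma = 0.0108 / (2 * 0.00244)
gamma = 2.213 J/m^2

2.213


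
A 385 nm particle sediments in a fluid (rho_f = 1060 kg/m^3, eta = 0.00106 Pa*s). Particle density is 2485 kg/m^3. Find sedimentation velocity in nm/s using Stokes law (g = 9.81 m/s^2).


Radius R = 385/2 nm = 1.925e-07 m
Density difference = 2485 - 1060 = 1425 kg/m^3
v = 2 * R^2 * (rho_p - rho_f) * g / (9 * eta)
v = 2 * (1.925e-07)^2 * 1425 * 9.81 / (9 * 0.00106)
v = 1.08599e-07 m/s = 108.5993 nm/s

108.5993


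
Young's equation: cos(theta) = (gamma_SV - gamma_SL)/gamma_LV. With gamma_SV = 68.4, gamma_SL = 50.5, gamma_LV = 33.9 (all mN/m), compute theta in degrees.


cos(theta) = (gamma_SV - gamma_SL) / gamma_LV
cos(theta) = (68.4 - 50.5) / 33.9
cos(theta) = 0.528024
theta = arccos(0.528024) = 58.13 degrees

58.13


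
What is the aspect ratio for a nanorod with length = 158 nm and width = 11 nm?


Aspect ratio AR = length / diameter
AR = 158 / 11
AR = 14.36

14.36


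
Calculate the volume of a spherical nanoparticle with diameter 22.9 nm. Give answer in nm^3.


Radius r = 22.9/2 = 11.45 nm
Volume V = (4/3) * pi * r^3
V = (4/3) * pi * (11.45)^3
V = 6287.89 nm^3

6287.89


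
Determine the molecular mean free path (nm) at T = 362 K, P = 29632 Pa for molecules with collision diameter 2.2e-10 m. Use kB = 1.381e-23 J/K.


Mean free path: lambda = kB*T / (sqrt(2) * pi * d^2 * P)
lambda = 1.381e-23 * 362 / (sqrt(2) * pi * (2.2e-10)^2 * 29632)
lambda = 7.84569e-07 m
lambda = 784.57 nm

784.57


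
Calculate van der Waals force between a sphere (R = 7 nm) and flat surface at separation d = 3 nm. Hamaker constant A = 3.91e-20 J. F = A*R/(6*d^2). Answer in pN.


Convert to SI: R = 7 nm = 7e-09 m, d = 3 nm = 3e-09 m
F = A * R / (6 * d^2)
F = 3.91e-20 * 7e-09 / (6 * (3e-09)^2)
F = 5.06852e-12 N = 5.069 pN

5.069


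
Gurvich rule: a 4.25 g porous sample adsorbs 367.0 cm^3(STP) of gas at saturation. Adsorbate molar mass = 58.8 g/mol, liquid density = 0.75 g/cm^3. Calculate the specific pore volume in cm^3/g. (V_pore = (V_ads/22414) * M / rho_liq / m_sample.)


Moles adsorbed n = V_ads / 22414 = 367.0 / 22414 = 1.637370e-02 mol
Liquid volume V_liq = n * M / rho_liq = 1.637370e-02 * 58.8 / 0.75 = 1.28370 cm^3
Specific pore volume V_pore = V_liq / m_sample = 1.28370 / 4.25
V_pore = 0.302 cm^3/g

0.302


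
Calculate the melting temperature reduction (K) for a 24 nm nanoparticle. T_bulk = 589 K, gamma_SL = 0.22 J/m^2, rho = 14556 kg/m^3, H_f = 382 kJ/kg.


Radius R = 24/2 = 12 nm = 1.2e-08 m
Convert H_f = 382 kJ/kg = 382000 J/kg
dT = 2 * gamma_SL * T_bulk / (rho * H_f * R)
dT = 2 * 0.22 * 589 / (14556 * 382000 * 1.2e-08)
dT = 3.9 K

3.9


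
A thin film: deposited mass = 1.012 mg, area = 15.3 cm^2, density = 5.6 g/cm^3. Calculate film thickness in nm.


Convert: m = 1.012 mg = 1.0120e-06 kg, A = 15.3 cm^2 = 1.5300e-03 m^2, rho = 5.6 g/cm^3 = 5600 kg/m^3
t = m / (A * rho)
t = 1.0120e-06 / (1.5300e-03 * 5600)
t = 1.1811e-07 m = 118.1 nm

118.1


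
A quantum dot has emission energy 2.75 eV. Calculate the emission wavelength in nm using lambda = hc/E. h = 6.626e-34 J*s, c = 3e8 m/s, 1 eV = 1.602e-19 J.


Convert energy: E = 2.75 eV = 2.75 * 1.602e-19 = 4.4055e-19 J
lambda = h*c / E = 6.626e-34 * 3e8 / 4.4055e-19
lambda = 4.51209e-07 m = 451.2 nm

451.2


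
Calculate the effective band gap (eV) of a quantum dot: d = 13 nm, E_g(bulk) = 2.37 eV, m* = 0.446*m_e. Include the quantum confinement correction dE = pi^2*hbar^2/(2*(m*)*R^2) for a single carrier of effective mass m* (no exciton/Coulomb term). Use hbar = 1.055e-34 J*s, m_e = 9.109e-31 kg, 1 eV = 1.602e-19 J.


Radius R = 13/2 nm = 6.5e-09 m
Confinement energy dE = pi^2 * hbar^2 / (2 * m_eff * m_e * R^2)
dE = pi^2 * (1.055e-34)^2 / (2 * 0.446 * 9.109e-31 * (6.5e-09)^2) J, divided by 1.602e-19 J/eV
dE = 0.02 eV
Total band gap = E_g(bulk) + dE = 2.37 + 0.02 = 2.39 eV

2.39


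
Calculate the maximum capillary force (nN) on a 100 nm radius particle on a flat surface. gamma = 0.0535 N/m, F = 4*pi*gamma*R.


Convert radius: R = 100 nm = 1e-07 m
F = 4 * pi * gamma * R
F = 4 * pi * 0.0535 * 1e-07
F = 6.72301e-08 N = 67.2301 nN

67.2301
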